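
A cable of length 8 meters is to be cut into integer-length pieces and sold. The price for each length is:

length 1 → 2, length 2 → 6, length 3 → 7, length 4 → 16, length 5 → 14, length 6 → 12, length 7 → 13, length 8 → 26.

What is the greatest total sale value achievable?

32

Build R[k] bottom-up: R[k] = max over allowed piece i of (p[i] + R[k−i]).
R[1] = 2
R[2] = 6
R[3] = 8  (first piece 1, then R[2]=6)
R[4] = 16
R[5] = 18  (first piece 1, then R[4]=16)
R[6] = 22  (first piece 2, then R[4]=16)
R[7] = 24  (first piece 1, then R[6]=22)
R[8] = 32  (first piece 4, then R[4]=16)
One optimal cutting: 4 + 4 → 16 + 16 = 32.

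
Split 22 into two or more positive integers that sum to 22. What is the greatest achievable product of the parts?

Define g[k] = max over 1≤i<k of i · max(k−i, g[k−i]); the inner max lets the remainder stay uncut if that's better.
Small cases: g[2]=1, g[3]=2, g[4]=4, g[5]=6, g[6]=9, g[7]=12, g[8]=18, g[9]=27, g[10]=36, g[11]=54, g[12]=81, g[13]=108, g[14]=162, g[15]=243, g[16]=324, g[17]=486.
g[18] = max(1*486, 2*324, 3*243, …, 16*2, 17*1) = 729
g[19] = max(1*729, 2*486, 3*324, …, 17*2, 18*1) = 972
g[20] = max(1*972, 2*729, 3*486, …, 18*2, 19*1) = 1458
g[21] = max(1*1458, 2*972, 3*729, …, 19*2, 20*1) = 2187
g[22] = max(1*2187, 2*1458, 3*972, …, 20*2, 21*1) = 2916
One optimal split: 3 + 3 + 3 + 3 + 3 + 3 + 2 + 2; product 3*3*3*3*3*3*2*2 = 2916.

2916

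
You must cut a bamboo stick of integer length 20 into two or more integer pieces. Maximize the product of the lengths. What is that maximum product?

Fill prod[k] for k=2..20: at each k try every first piece i and multiply by the better of (k−i) uncut or prod[k−i].
prod[2] = 1·max(1,0) = 1·1 = 1
prod[3] = 1·max(2,1) = 1·2 = 2
prod[4] = 2·max(2,1) = 2·2 = 4
prod[5] = 2·max(3,2) = 2·3 = 6
prod[6] = 3·max(3,2) = 3·3 = 9
prod[7] = 2·max(5,6) = 2·6 = 12
prod[8] = 2·max(6,9) = 2·9 = 18
prod[9] = 3·max(6,9) = 3·9 = 27
prod[10] = 2·max(8,18) = 2·18 = 36
prod[11] = 2·max(9,27) = 2·27 = 54
prod[12] = 3·max(9,27) = 3·27 = 81
prod[13] = 2·max(11,54) = 2·54 = 108
prod[14] = 2·max(12,81) = 2·81 = 162
prod[15] = 3·max(12,81) = 3·81 = 243
prod[16] = 2·max(14,162) = 2·162 = 324
prod[17] = 2·max(15,243) = 2·243 = 486
prod[18] = 3·max(15,243) = 3·243 = 729
prod[19] = 2·max(17,486) = 2·486 = 972
prod[20] = 2·max(18,729) = 2·729 = 1458
One optimal split: 3 + 3 + 3 + 3 + 3 + 3 + 2; product 3·3·3·3·3·3·2 = 1458.

1458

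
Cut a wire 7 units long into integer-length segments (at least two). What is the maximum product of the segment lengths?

Define m[k] = max over 1≤i<k of i · max(k−i, m[k−i]); the inner max lets the remainder stay uncut if that's better.
m[2] = 1×max(1,0) = 1×1 = 1
m[3] = max(1×2, 2×1) = 2
m[4] = max(1×3, 2×2, 3×1) = 4
m[5] = max(1×4, 2×3, 3×2, 4×1) = 6
m[6] = max(1×6, 2×4, 3×3, 4×2, 5×1) = 9
m[7] = max(1×9, 2×6, 3×4, 4×3, 5×2, 6×1) = 12
One optimal split: 3 + 2 + 2; product 3×2×2 = 12.

12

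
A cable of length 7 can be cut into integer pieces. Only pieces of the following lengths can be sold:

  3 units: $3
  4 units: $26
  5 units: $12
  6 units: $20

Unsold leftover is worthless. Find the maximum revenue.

Consider every possible first cut. best[k] is the best of p[i]+best[k−i] over all sellable i≤k.
best[1] = 0
best[2] = 0
best[3] = 3
best[4] = max(3+0, 26+0) = 26
best[5] = max(3+0, 26+0, 12+0) = 26
best[6] = max(3+3, 26+0, 12+0, 20+0) = 26
best[7] = max(3+26, 26+3, 12+0, 20+0) = 29
One optimal cutting: 4 + 3 → $29.

29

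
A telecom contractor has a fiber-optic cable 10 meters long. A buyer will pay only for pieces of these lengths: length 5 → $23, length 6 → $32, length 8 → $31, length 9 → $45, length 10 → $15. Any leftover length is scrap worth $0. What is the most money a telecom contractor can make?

Build best[k] bottom-up: best[k] = max over allowed piece i of (p[i] + best[k−i]).
best[1] = 0
best[2] = 0
best[3] = 0
best[4] = 0
best[5] = 23
best[6] = max(23+0, 32+0) = 32
best[7] = max(23+0, 32+0) = 32
best[8] = max(23+0, 32+0, 31+0) = 32
best[9] = max(23+0, 32+0, 31+0, 45+0) = 45
best[10] = max(23+23, 32+0, 31+0, 45+0, 15+0) = 46
One optimal cutting: 5 + 5 → $46.

46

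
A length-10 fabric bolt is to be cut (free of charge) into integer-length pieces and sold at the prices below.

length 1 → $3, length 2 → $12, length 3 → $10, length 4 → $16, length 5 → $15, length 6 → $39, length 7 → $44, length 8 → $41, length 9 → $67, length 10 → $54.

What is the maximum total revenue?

Let best[k] be the best obtainable value from length k. For each k, try every first piece i and keep the best of price[i] + best[k−i].
best[1] = 3
best[2] = 12
best[3] = 15  (first piece 1, then best[2]=12)
best[4] = 24  (first piece 2, then best[2]=12)
best[5] = 27  (first piece 1, then best[4]=24)
best[6] = 39
best[7] = 44
best[8] = 51  (first piece 2, then best[6]=39)
best[9] = 67
best[10] = 70  (first piece 1, then best[9]=67)
One optimal cutting: 9 + 1 → $67 + $3 = $70.

70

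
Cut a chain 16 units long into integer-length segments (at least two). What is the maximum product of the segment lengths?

324

Let P[k] be the best product for length k (with at least one cut). For each first piece i, the rest contributes max(k−i, P[k−i]).
P[2] = 1*max(1,0) = 1*1 = 1
P[3] = 1*max(2,1) = 1*2 = 2
P[4] = 2*max(2,1) = 2*2 = 4
P[5] = 2*max(3,2) = 2*3 = 6
P[6] = 3*max(3,2) = 3*3 = 9
P[7] = 2*max(5,6) = 2*6 = 12
P[8] = 2*max(6,9) = 2*9 = 18
P[9] = 3*max(6,9) = 3*9 = 27
P[10] = 2*max(8,18) = 2*18 = 36
P[11] = 2*max(9,27) = 2*27 = 54
P[12] = 3*max(9,27) = 3*27 = 81
P[13] = 2*max(11,54) = 2*54 = 108
P[14] = 2*max(12,81) = 2*81 = 162
P[15] = 3*max(12,81) = 3*81 = 243
P[16] = 2*max(14,162) = 2*162 = 324
One optimal split: 3 + 3 + 3 + 3 + 2 + 2; product 3*3*3*3*2*2 = 324.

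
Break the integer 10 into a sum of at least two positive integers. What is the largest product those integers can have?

Let P[k] be the best product for length k (with at least one cut). For each first piece i, the rest contributes max(k−i, P[k−i]).
P[2] = 1·max(1,0) = 1·1 = 1
P[3] = max(1·2, 2·1) = 2
P[4] = max(1·3, 2·2, 3·1) = 4
P[5] = max(1·4, 2·3, 3·2, 4·1) = 6
P[6] = max(1·6, 2·4, 3·3, 4·2, 5·1) = 9
P[7] = max(1·9, 2·6, 3·4, 4·3, 5·2, 6·1) = 12
P[8] = max(1·12, 2·9, 3·6, …, 6·2, 7·1) = 18
P[9] = max(1·18, 2·12, 3·9, …, 7·2, 8·1) = 27
P[10] = max(1·27, 2·18, 3·12, …, 8·2, 9·1) = 36
One optimal split: 3 + 3 + 2 + 2; product 3·3·2·2 = 36.

36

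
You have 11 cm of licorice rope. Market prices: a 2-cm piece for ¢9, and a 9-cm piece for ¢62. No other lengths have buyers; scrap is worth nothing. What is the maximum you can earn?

71

Build f[k] bottom-up: f[k] = max over allowed piece i of (p[i] + f[k−i]).
f[1] = 0
f[2] = 9
f[3] = 9
f[4] = 18  (first piece 2, then f[2]=9)
f[5] = 18
f[6] = 27  (first piece 2, then f[4]=18)
f[7] = 27
f[8] = 36  (first piece 2, then f[6]=27)
f[9] = max(9+27, 62+0) = 62
f[10] = max(9+36, 62+0) = 62
f[11] = max(9+62, 62+9) = 71
One optimal cutting: 9 + 2 → ¢71.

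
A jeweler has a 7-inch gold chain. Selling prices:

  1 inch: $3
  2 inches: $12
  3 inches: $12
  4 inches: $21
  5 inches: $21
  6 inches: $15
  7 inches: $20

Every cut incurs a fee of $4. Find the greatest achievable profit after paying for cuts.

29

Consider every possible first cut. v[k] is the best of p[i]+v[k−i] over all sellable i≤k, charging 4 whenever i<k.
v[1] = 3
v[2] = 12
v[3] = 12
v[4] = 21
v[5] = 21
v[6] = 29  (first piece 2, then v[4]=21)
v[7] = 29  (first piece 2, then v[5]=21)
One optimal plan: pieces 5 + 2 (1 cut) → $33 − $4 = $29.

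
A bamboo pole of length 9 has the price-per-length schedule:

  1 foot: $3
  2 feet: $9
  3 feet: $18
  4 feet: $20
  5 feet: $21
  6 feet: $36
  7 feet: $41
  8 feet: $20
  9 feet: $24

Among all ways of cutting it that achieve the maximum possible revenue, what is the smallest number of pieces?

2

Let r[k] be the best obtainable value from length k. For each k, try every first piece i and keep the best of price[i] + r[k−i].
r[1] = 3
r[2] = max(3+3, 9+0) = 9
r[3] = max(3+9, 9+3, 18+0) = 18
r[4] = max(3+18, 9+9, 18+3, 20+0) = 21
r[5] = max(3+21, 9+18, 18+9, 20+3, 21+0) = 27
r[6] = max(3+27, 9+21, 18+18, 20+9, 21+3, 36+0) = 36
r[7] = max(3+36, 9+27, 18+21, …, 36+3, 41+0) = 41
r[8] = max(3+41, 9+36, 18+27, …, 41+3, 20+0) = 45
r[9] = max(3+45, 9+41, 18+36, …, 20+3, 24+0) = 54
Maximum revenue is $54.
Now minimize piece count subject to staying optimal: for each k, pieces[k] = 1 + min over i with p[i]+r[k−i]=r[k] of pieces[k−i].
pieces[6] = 1
pieces[7] = 1
pieces[8] = 2
pieces[9] = 2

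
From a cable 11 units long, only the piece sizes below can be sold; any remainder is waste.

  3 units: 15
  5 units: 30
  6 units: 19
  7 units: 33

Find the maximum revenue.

60

Consider every possible first cut. f[k] is the best of p[i]+f[k−i] over all sellable i≤k.
f[1] = 0
f[2] = 0
f[3] = 15
f[4] = 15
f[5] = max(15+0, 30+0) = 30
f[6] = max(15+15, 30+0, 19+0) = 30
f[7] = max(15+15, 30+0, 19+0, 33+0) = 33
f[8] = max(15+30, 30+15, 19+0, 33+0) = 45
f[9] = max(15+30, 30+15, 19+15, 33+0) = 45
f[10] = max(15+33, 30+30, 19+15, 33+15) = 60
f[11] = max(15+45, 30+30, 19+30, 33+15) = 60
One optimal cutting: pieces 5 + 5 with 1 unit of scrap → 60.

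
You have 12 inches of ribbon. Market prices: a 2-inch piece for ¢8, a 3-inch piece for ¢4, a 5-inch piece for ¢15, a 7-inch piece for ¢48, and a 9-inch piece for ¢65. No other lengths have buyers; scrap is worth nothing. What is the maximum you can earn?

Build f[k] bottom-up: f[k] = max over allowed piece i of (p[i] + f[k−i]).
f[1] = 0
f[2] = 8
f[3] = 8
f[4] = 16  (first piece 2, then f[2]=8)
f[5] = 16
f[6] = 24  (first piece 2, then f[4]=16)
f[7] = 48
f[8] = 48
f[9] = 65
f[10] = 65
f[11] = 73  (first piece 2, then f[9]=65)
f[12] = 73
One optimal cutting: pieces 9 + 2 with 1 inch of scrap → ¢73.

73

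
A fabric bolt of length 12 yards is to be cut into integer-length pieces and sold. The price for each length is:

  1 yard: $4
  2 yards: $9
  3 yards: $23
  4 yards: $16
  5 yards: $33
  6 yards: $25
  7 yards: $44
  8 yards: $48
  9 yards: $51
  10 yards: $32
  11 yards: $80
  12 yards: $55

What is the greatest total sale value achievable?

92

Let best[k] be the best obtainable value from length k. For each k, try every first piece i and keep the best of price[i] + best[k−i].
best[1] = 4
best[2] = 9
best[3] = 23
best[4] = 27  (first piece 1, then best[3]=23)
best[5] = 33
best[6] = 46  (first piece 3, then best[3]=23)
best[7] = 50  (first piece 1, then best[6]=46)
best[8] = 56  (first piece 3, then best[5]=33)
best[9] = 69  (first piece 3, then best[6]=46)
best[10] = 73  (first piece 1, then best[9]=69)
best[11] = 80
best[12] = 92  (first piece 3, then best[9]=69)
One optimal cutting: 3 + 3 + 3 + 3 → $23 + $23 + $23 + $23 = $92.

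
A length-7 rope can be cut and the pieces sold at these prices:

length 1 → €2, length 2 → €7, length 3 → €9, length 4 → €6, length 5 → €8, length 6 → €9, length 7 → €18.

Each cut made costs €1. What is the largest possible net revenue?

21

Build net[k] bottom-up: net[k] = max over allowed piece i of (p[i] + net[k−i]) − 1 per cut.
net[1] = 2
net[2] = 7
net[3] = 9
net[4] = 13  (first piece 2, then net[2]=7)
net[5] = 15  (first piece 2, then net[3]=9)
net[6] = 19  (first piece 2, then net[4]=13)
net[7] = 21  (first piece 2, then net[5]=15)
One optimal plan: pieces 3 + 2 + 2 (2 cuts) → €23 − €2 = €21.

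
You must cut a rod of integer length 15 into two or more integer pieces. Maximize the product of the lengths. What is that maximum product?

Let f[k] be the best product for length k (with at least one cut). For each first piece i, the rest contributes max(k−i, f[k−i]).
f[2] = 1*max(1,0) = 1*1 = 1
f[3] = max(1*2, 2*1) = 2
f[4] = max(1*3, 2*2, 3*1) = 4
f[5] = max(1*4, 2*3, 3*2, 4*1) = 6
f[6] = max(1*6, 2*4, 3*3, 4*2, 5*1) = 9
f[7] = max(1*9, 2*6, 3*4, 4*3, 5*2, 6*1) = 12
f[8] = max(1*12, 2*9, 3*6, …, 6*2, 7*1) = 18
f[9] = max(1*18, 2*12, 3*9, …, 7*2, 8*1) = 27
f[10] = max(1*27, 2*18, 3*12, …, 8*2, 9*1) = 36
f[11] = max(1*36, 2*27, 3*18, …, 9*2, 10*1) = 54
f[12] = max(1*54, 2*36, 3*27, …, 10*2, 11*1) = 81
f[13] = max(1*81, 2*54, 3*36, …, 11*2, 12*1) = 108
f[14] = max(1*108, 2*81, 3*54, …, 12*2, 13*1) = 162
f[15] = max(1*162, 2*108, 3*81, …, 13*2, 14*1) = 243
One optimal split: 3 + 3 + 3 + 3 + 3; product 3*3*3*3*3 = 243.

243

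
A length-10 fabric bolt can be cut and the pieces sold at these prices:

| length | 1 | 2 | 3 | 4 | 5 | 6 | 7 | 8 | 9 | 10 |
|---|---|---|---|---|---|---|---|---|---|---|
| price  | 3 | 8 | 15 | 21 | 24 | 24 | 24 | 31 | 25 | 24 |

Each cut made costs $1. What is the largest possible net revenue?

49

Consider every possible first cut. net[k] is the best of p[i]+net[k−i] over all sellable i≤k, charging 1 whenever i<k.
net[1] = 3
net[2] = max(3+3-1, 8+0) = 8
net[3] = max(3+8-1, 8+3-1, 15+0) = 15
net[4] = max(3+15-1, 8+8-1, 15+3-1, 21+0) = 21
net[5] = max(3+21-1, 8+15-1, 15+8-1, 21+3-1, 24+0) = 24
net[6] = max(3+24-1, 8+21-1, 15+15-1, 21+8-1, 24+3-1, 24+0) = 29
net[7] = max(3+29-1, 8+24-1, 15+21-1, …, 24+3-1, 24+0) = 35
net[8] = max(3+35-1, 8+29-1, 15+24-1, …, 24+3-1, 31+0) = 41
net[9] = max(3+41-1, 8+35-1, 15+29-1, …, 31+3-1, 25+0) = 44
net[10] = max(3+44-1, 8+41-1, 15+35-1, …, 25+3-1, 24+0) = 49
One optimal plan: pieces 4 + 3 + 3 (2 cuts) → $51 − $2 = $49.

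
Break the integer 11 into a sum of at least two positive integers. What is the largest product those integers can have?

54

Let prod[k] be the best product for length k (with at least one cut). For each first piece i, the rest contributes max(k−i, prod[k−i]).
prod[2] = 1×max(1,0) = 1×1 = 1
prod[3] = 1×max(2,1) = 1×2 = 2
prod[4] = 2×max(2,1) = 2×2 = 4
prod[5] = 2×max(3,2) = 2×3 = 6
prod[6] = 3×max(3,2) = 3×3 = 9
prod[7] = 2×max(5,6) = 2×6 = 12
prod[8] = 2×max(6,9) = 2×9 = 18
prod[9] = 3×max(6,9) = 3×9 = 27
prod[10] = 2×max(8,18) = 2×18 = 36
prod[11] = 2×max(9,27) = 2×27 = 54
One optimal split: 3 + 3 + 3 + 2; product 3×3×3×2 = 54.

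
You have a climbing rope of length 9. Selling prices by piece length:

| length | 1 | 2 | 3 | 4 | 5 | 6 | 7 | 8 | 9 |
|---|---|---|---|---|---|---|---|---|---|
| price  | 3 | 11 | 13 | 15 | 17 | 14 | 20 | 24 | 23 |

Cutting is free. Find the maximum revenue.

47

Build best[k] bottom-up: best[k] = max over allowed piece i of (p[i] + best[k−i]).
best[1] = 3
best[2] = max(3+3, 11+0) = 11
best[3] = max(3+11, 11+3, 13+0) = 14
best[4] = max(3+14, 11+11, 13+3, 15+0) = 22
best[5] = max(3+22, 11+14, 13+11, 15+3, 17+0) = 25
best[6] = max(3+25, 11+22, 13+14, 15+11, 17+3, 14+0) = 33
best[7] = max(3+33, 11+25, 13+22, …, 14+3, 20+0) = 36
best[8] = max(3+36, 11+33, 13+25, …, 20+3, 24+0) = 44
best[9] = max(3+44, 11+36, 13+33, …, 24+3, 23+0) = 47
One optimal cutting: 2 + 2 + 2 + 2 + 1 → €11 + €11 + €11 + €11 + €3 = €47.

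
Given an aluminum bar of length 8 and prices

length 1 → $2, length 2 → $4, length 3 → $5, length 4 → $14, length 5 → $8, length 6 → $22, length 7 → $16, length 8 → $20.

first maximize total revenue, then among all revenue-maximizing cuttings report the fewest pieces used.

2

Let r[k] be the best obtainable value from length k. For each k, try every first piece i and keep the best of price[i] + r[k−i].
r[1] = 2
r[2] = max(2+2, 4+0) = 4
r[3] = max(2+4, 4+2, 5+0) = 6
r[4] = max(2+6, 4+4, 5+2, 14+0) = 14
r[5] = max(2+14, 4+6, 5+4, 14+2, 8+0) = 16
r[6] = max(2+16, 4+14, 5+6, 14+4, 8+2, 22+0) = 22
r[7] = max(2+22, 4+16, 5+14, …, 22+2, 16+0) = 24
r[8] = max(2+24, 4+22, 5+16, …, 16+2, 20+0) = 28
Maximum revenue is $28.
Now minimize piece count subject to staying optimal: for each k, pieces[k] = 1 + min over i with p[i]+r[k−i]=r[k] of pieces[k−i].
pieces[5] = 2
pieces[6] = 1
pieces[7] = 2
pieces[8] = 2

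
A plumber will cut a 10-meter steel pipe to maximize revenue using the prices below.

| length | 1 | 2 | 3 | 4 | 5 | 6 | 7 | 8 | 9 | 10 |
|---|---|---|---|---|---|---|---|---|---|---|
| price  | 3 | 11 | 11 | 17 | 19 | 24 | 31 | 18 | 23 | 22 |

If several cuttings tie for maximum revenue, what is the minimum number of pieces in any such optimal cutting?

5

Consider every possible first cut. r[k] is the best of p[i]+r[k−i] over all sellable i≤k.
r[1] = 3
r[2] = max(3+3, 11+0) = 11
r[3] = max(3+11, 11+3, 11+0) = 14
r[4] = max(3+14, 11+11, 11+3, 17+0) = 22
r[5] = max(3+22, 11+14, 11+11, 17+3, 19+0) = 25
r[6] = max(3+25, 11+22, 11+14, 17+11, 19+3, 24+0) = 33
r[7] = max(3+33, 11+25, 11+22, …, 24+3, 31+0) = 36
r[8] = max(3+36, 11+33, 11+25, …, 31+3, 18+0) = 44
r[9] = max(3+44, 11+36, 11+33, …, 18+3, 23+0) = 47
r[10] = max(3+47, 11+44, 11+36, …, 23+3, 22+0) = 55
Maximum revenue is $55.
Now minimize piece count subject to staying optimal: for each k, pieces[k] = 1 + min over i with p[i]+r[k−i]=r[k] of pieces[k−i].
pieces[7] = 4
pieces[8] = 4
pieces[9] = 5
pieces[10] = 5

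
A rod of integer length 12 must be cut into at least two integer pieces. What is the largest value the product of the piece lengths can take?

Define prod[k] = max over 1≤i<k of i · max(k−i, prod[k−i]); the inner max lets the remainder stay uncut if that's better.
prod[2] = 1·max(1,0) = 1·1 = 1
prod[3] = 1·max(2,1) = 1·2 = 2
prod[4] = 2·max(2,1) = 2·2 = 4
prod[5] = 2·max(3,2) = 2·3 = 6
prod[6] = 3·max(3,2) = 3·3 = 9
prod[7] = 2·max(5,6) = 2·6 = 12
prod[8] = 2·max(6,9) = 2·9 = 18
prod[9] = 3·max(6,9) = 3·9 = 27
prod[10] = 2·max(8,18) = 2·18 = 36
prod[11] = 2·max(9,27) = 2·27 = 54
prod[12] = 3·max(9,27) = 3·27 = 81
One optimal split: 3 + 3 + 3 + 3; product 3·3·3·3 = 81.

81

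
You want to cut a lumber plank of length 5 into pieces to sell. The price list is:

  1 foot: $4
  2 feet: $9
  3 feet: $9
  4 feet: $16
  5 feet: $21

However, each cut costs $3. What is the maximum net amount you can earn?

21

Build v[k] bottom-up: v[k] = max over allowed piece i of (p[i] + v[k−i]) − 3 per cut.
v[1] = 4
v[2] = max(4+4-3, 9+0) = 9
v[3] = max(4+9-3, 9+4-3, 9+0) = 10
v[4] = max(4+10-3, 9+9-3, 9+4-3, 16+0) = 16
v[5] = max(4+16-3, 9+10-3, 9+9-3, 16+4-3, 21+0) = 21
Best is to make no cuts and sell whole for $21.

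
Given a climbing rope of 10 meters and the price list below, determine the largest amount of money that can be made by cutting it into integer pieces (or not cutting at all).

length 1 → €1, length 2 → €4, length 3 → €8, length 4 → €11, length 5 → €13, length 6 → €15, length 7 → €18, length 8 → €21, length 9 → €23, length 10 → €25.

Build r[k] bottom-up: r[k] = max over allowed piece i of (p[i] + r[k−i]).
r[1] = 1
r[2] = 4
r[3] = 8
r[4] = 11
r[5] = 13
r[6] = 16  (first piece 3, then r[3]=8)
r[7] = 19  (first piece 3, then r[4]=11)
r[8] = 22  (first piece 4, then r[4]=11)
r[9] = 24  (first piece 3, then r[6]=16)
r[10] = 27  (first piece 3, then r[7]=19)
One optimal cutting: 4 + 3 + 3 → €11 + €8 + €8 = €27.

27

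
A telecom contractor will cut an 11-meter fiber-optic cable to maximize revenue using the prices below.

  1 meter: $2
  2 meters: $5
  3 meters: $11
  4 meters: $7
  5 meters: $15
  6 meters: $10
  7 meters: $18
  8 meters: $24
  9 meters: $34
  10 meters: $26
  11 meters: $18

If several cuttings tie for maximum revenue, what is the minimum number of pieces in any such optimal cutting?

Build r[k] bottom-up: r[k] = max over allowed piece i of (p[i] + r[k−i]).
r[1] = 2
r[2] = max(2+2, 5+0) = 5
r[3] = max(2+5, 5+2, 11+0) = 11
r[4] = max(2+11, 5+5, 11+2, 7+0) = 13
r[5] = max(2+13, 5+11, 11+5, 7+2, 15+0) = 16
r[6] = max(2+16, 5+13, 11+11, 7+5, 15+2, 10+0) = 22
r[7] = max(2+22, 5+16, 11+13, …, 10+2, 18+0) = 24
r[8] = max(2+24, 5+22, 11+16, …, 18+2, 24+0) = 27
r[9] = max(2+27, 5+24, 11+22, …, 24+2, 34+0) = 34
r[10] = max(2+34, 5+27, 11+24, …, 34+2, 26+0) = 36
r[11] = max(2+36, 5+34, 11+27, …, 26+2, 18+0) = 39
Maximum revenue is $39.
Now minimize piece count subject to staying optimal: for each k, pieces[k] = 1 + min over i with p[i]+r[k−i]=r[k] of pieces[k−i].
pieces[8] = 3
pieces[9] = 1
pieces[10] = 2
pieces[11] = 2

2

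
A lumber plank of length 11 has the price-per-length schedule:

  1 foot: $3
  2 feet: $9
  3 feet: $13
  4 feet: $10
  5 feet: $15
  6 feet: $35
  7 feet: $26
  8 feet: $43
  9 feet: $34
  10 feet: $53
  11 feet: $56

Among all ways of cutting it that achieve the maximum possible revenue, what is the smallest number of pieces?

Consider every possible first cut. r[k] is the best of p[i]+r[k−i] over all sellable i≤k.
r[1] = 3
r[2] = max(3+3, 9+0) = 9
r[3] = max(3+9, 9+3, 13+0) = 13
r[4] = max(3+13, 9+9, 13+3, 10+0) = 18
r[5] = max(3+18, 9+13, 13+9, 10+3, 15+0) = 22
r[6] = max(3+22, 9+18, 13+13, 10+9, 15+3, 35+0) = 35
r[7] = max(3+35, 9+22, 13+18, …, 35+3, 26+0) = 38
r[8] = max(3+38, 9+35, 13+22, …, 26+3, 43+0) = 44
r[9] = max(3+44, 9+38, 13+35, …, 43+3, 34+0) = 48
r[10] = max(3+48, 9+44, 13+38, …, 34+3, 53+0) = 53
r[11] = max(3+53, 9+48, 13+44, …, 53+3, 56+0) = 57
Maximum revenue is $57.
Now minimize piece count subject to staying optimal: for each k, pieces[k] = 1 + min over i with p[i]+r[k−i]=r[k] of pieces[k−i].
pieces[8] = 2
pieces[9] = 2
pieces[10] = 1
pieces[11] = 3

3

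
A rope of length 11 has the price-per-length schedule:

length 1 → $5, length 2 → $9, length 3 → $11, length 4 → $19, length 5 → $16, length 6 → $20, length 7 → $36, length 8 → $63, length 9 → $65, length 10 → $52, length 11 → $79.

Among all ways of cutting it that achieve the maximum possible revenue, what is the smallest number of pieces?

Build r[k] bottom-up: r[k] = max over allowed piece i of (p[i] + r[k−i]).
r[1] = 5
r[2] = max(5+5, 9+0) = 10
r[3] = max(5+10, 9+5, 11+0) = 15
r[4] = max(5+15, 9+10, 11+5, 19+0) = 20
r[5] = max(5+20, 9+15, 11+10, 19+5, 16+0) = 25
r[6] = max(5+25, 9+20, 11+15, 19+10, 16+5, 20+0) = 30
r[7] = max(5+30, 9+25, 11+20, …, 20+5, 36+0) = 36
r[8] = max(5+36, 9+30, 11+25, …, 36+5, 63+0) = 63
r[9] = max(5+63, 9+36, 11+30, …, 63+5, 65+0) = 68
r[10] = max(5+68, 9+63, 11+36, …, 65+5, 52+0) = 73
r[11] = max(5+73, 9+68, 11+63, …, 52+5, 79+0) = 79
Maximum revenue is $79.
Now minimize piece count subject to staying optimal: for each k, pieces[k] = 1 + min over i with p[i]+r[k−i]=r[k] of pieces[k−i].
pieces[8] = 1
pieces[9] = 2
pieces[10] = 3
pieces[11] = 1

1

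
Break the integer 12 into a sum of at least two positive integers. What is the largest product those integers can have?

81

Let prod[k] be the best product for length k (with at least one cut). For each first piece i, the rest contributes max(k−i, prod[k−i]).
prod[2] = 1·max(1,0) = 1·1 = 1
prod[3] = 1·max(2,1) = 1·2 = 2
prod[4] = 2·max(2,1) = 2·2 = 4
prod[5] = 2·max(3,2) = 2·3 = 6
prod[6] = 3·max(3,2) = 3·3 = 9
prod[7] = 2·max(5,6) = 2·6 = 12
prod[8] = 2·max(6,9) = 2·9 = 18
prod[9] = 3·max(6,9) = 3·9 = 27
prod[10] = 2·max(8,18) = 2·18 = 36
prod[11] = 2·max(9,27) = 2·27 = 54
prod[12] = 3·max(9,27) = 3·27 = 81
One optimal split: 3 + 3 + 3 + 3; product 3·3·3·3 = 81.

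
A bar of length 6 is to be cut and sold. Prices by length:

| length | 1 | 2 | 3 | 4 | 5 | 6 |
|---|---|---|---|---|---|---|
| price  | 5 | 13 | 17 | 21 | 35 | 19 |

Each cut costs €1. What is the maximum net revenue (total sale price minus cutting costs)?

39

Consider every possible first cut. v[k] is the best of p[i]+v[k−i] over all sellable i≤k, charging 1 whenever i<k.
v[1] = 5
v[2] = 13
v[3] = 17  (first piece 1, then v[2]=13)
v[4] = 25  (first piece 2, then v[2]=13)
v[5] = 35
v[6] = 39  (first piece 1, then v[5]=35)
One optimal plan: pieces 5 + 1 (1 cut) → €40 − €1 = €39.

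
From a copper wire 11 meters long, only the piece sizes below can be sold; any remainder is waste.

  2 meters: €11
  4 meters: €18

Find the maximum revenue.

Build best[k] bottom-up: best[k] = max over allowed piece i of (p[i] + best[k−i]).
best[1] = 0
best[2] = 11
best[3] = 11
best[4] = 22  (first piece 2, then best[2]=11)
best[5] = 22
best[6] = 33  (first piece 2, then best[4]=22)
best[7] = 33
best[8] = 44  (first piece 2, then best[6]=33)
best[9] = 44
best[10] = 55  (first piece 2, then best[8]=44)
best[11] = 55
One optimal cutting: pieces 2 + 2 + 2 + 2 + 2 with 1 meter of scrap → €55.

55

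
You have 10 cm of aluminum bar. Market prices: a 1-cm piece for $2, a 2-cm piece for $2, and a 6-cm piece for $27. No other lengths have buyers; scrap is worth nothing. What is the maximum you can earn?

35

Let r[k] be the best obtainable value from length k. For each k, try every first piece i and keep the best of price[i] + r[k−i].
r[1] = 2
r[2] = 4  (first piece 1, then r[1]=2)
r[3] = 6  (first piece 1, then r[2]=4)
r[4] = 8  (first piece 1, then r[3]=6)
r[5] = 10  (first piece 1, then r[4]=8)
r[6] = 27
r[7] = 29  (first piece 1, then r[6]=27)
r[8] = 31  (first piece 1, then r[7]=29)
r[9] = 33  (first piece 1, then r[8]=31)
r[10] = 35  (first piece 1, then r[9]=33)
One optimal cutting: 6 + 1 + 1 + 1 + 1 → $35.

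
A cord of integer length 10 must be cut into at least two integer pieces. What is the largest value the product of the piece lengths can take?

36

Define g[k] = max over 1≤i<k of i · max(k−i, g[k−i]); the inner max lets the remainder stay uncut if that's better.
g[2] = 1·max(1,0) = 1·1 = 1
g[3] = max(1·2, 2·1) = 2
g[4] = max(1·3, 2·2, 3·1) = 4
g[5] = max(1·4, 2·3, 3·2, 4·1) = 6
g[6] = max(1·6, 2·4, 3·3, 4·2, 5·1) = 9
g[7] = max(1·9, 2·6, 3·4, 4·3, 5·2, 6·1) = 12
g[8] = max(1·12, 2·9, 3·6, …, 6·2, 7·1) = 18
g[9] = max(1·18, 2·12, 3·9, …, 7·2, 8·1) = 27
g[10] = max(1·27, 2·18, 3·12, …, 8·2, 9·1) = 36
One optimal split: 3 + 3 + 2 + 2; product 3·3·2·2 = 36.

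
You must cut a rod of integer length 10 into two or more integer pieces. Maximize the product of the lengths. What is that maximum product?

36

Let f[k] be the best product for length k (with at least one cut). For each first piece i, the rest contributes max(k−i, f[k−i]).
f[2] = 1×max(1,0) = 1×1 = 1
f[3] = 1×max(2,1) = 1×2 = 2
f[4] = 2×max(2,1) = 2×2 = 4
f[5] = 2×max(3,2) = 2×3 = 6
f[6] = 3×max(3,2) = 3×3 = 9
f[7] = 2×max(5,6) = 2×6 = 12
f[8] = 2×max(6,9) = 2×9 = 18
f[9] = 3×max(6,9) = 3×9 = 27
f[10] = 2×max(8,18) = 2×18 = 36
One optimal split: 3 + 3 + 2 + 2; product 3×3×2×2 = 36.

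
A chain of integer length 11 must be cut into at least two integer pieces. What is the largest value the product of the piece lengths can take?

Let f[k] be the best product for length k (with at least one cut). For each first piece i, the rest contributes max(k−i, f[k−i]).
Small cases: f[2]=1, f[3]=2, f[4]=4, f[5]=6.
f[6] = 3·max(3,2) = 3·3 = 9
f[7] = 2·max(5,6) = 2·6 = 12
f[8] = 2·max(6,9) = 2·9 = 18
f[9] = 3·max(6,9) = 3·9 = 27
f[10] = 2·max(8,18) = 2·18 = 36
f[11] = 2·max(9,27) = 2·27 = 54
One optimal split: 3 + 3 + 3 + 2; product 3·3·3·2 = 54.

54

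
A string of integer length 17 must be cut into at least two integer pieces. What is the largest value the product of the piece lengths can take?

Define g[k] = max over 1≤i<k of i · max(k−i, g[k−i]); the inner max lets the remainder stay uncut if that's better.
g[2] = 1·max(1,0) = 1·1 = 1
g[3] = max(1·2, 2·1) = 2
g[4] = max(1·3, 2·2, 3·1) = 4
g[5] = max(1·4, 2·3, 3·2, 4·1) = 6
g[6] = max(1·6, 2·4, 3·3, 4·2, 5·1) = 9
g[7] = max(1·9, 2·6, 3·4, 4·3, 5·2, 6·1) = 12
g[8] = max(1·12, 2·9, 3·6, …, 6·2, 7·1) = 18
g[9] = max(1·18, 2·12, 3·9, …, 7·2, 8·1) = 27
g[10] = max(1·27, 2·18, 3·12, …, 8·2, 9·1) = 36
g[11] = max(1·36, 2·27, 3·18, …, 9·2, 10·1) = 54
g[12] = max(1·54, 2·36, 3·27, …, 10·2, 11·1) = 81
g[13] = max(1·81, 2·54, 3·36, …, 11·2, 12·1) = 108
g[14] = max(1·108, 2·81, 3·54, …, 12·2, 13·1) = 162
g[15] = max(1·162, 2·108, 3·81, …, 13·2, 14·1) = 243
g[16] = max(1·243, 2·162, 3·108, …, 14·2, 15·1) = 324
g[17] = max(1·324, 2·243, 3·162, …, 15·2, 16·1) = 486
One optimal split: 3 + 3 + 3 + 3 + 3 + 2; product 3·3·3·3·3·2 = 486.

486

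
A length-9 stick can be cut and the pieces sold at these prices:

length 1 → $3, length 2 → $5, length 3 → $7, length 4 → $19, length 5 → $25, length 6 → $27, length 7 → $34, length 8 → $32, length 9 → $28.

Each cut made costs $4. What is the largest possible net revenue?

40

Build r[k] bottom-up: r[k] = max over allowed piece i of (p[i] + r[k−i]) − 4 per cut.
r[1] = 3
r[2] = 5
r[3] = 7
r[4] = 19
r[5] = 25
r[6] = 27
r[7] = 34
r[8] = 34  (first piece 4, then r[4]=19)
r[9] = 40  (first piece 4, then r[5]=25)
One optimal plan: pieces 5 + 4 (1 cut) → $44 − $4 = $40.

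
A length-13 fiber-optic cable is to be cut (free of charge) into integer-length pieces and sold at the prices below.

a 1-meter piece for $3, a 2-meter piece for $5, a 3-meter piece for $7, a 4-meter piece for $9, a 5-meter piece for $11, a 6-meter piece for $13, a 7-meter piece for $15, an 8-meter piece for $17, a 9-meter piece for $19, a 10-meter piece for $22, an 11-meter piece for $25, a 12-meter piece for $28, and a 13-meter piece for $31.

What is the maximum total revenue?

39

Let r[k] be the best obtainable value from length k. For each k, try every first piece i and keep the best of price[i] + r[k−i].
r[1] = 3
r[2] = 6  (first piece 1, then r[1]=3)
r[3] = 9  (first piece 1, then r[2]=6)
r[4] = 12  (first piece 1, then r[3]=9)
r[5] = 15  (first piece 1, then r[4]=12)
r[6] = 18  (first piece 1, then r[5]=15)
r[7] = 21  (first piece 1, then r[6]=18)
r[8] = 24  (first piece 1, then r[7]=21)
r[9] = 27  (first piece 1, then r[8]=24)
r[10] = 30  (first piece 1, then r[9]=27)
r[11] = 33  (first piece 1, then r[10]=30)
r[12] = 36  (first piece 1, then r[11]=33)
r[13] = 39  (first piece 1, then r[12]=36)
One optimal cutting: 1 + 1 + 1 + 1 + 1 + 1 + 1 + 1 + 1 + 1 + 1 + 1 + 1 → $3 + $3 + $3 + $3 + $3 + $3 + $3 + $3 + $3 + $3 + $3 + $3 + $3 = $39.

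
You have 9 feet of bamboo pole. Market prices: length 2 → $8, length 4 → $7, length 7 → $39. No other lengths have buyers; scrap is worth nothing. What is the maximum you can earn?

Consider every possible first cut. f[k] is the best of p[i]+f[k−i] over all sellable i≤k.
f[1] = 0
f[2] = 8
f[3] = 8
f[4] = max(8+8, 7+0) = 16
f[5] = max(8+8, 7+0) = 16
f[6] = max(8+16, 7+8) = 24
f[7] = max(8+16, 7+8, 39+0) = 39
f[8] = max(8+24, 7+16, 39+0) = 39
f[9] = max(8+39, 7+16, 39+8) = 47
One optimal cutting: 7 + 2 → $47.

47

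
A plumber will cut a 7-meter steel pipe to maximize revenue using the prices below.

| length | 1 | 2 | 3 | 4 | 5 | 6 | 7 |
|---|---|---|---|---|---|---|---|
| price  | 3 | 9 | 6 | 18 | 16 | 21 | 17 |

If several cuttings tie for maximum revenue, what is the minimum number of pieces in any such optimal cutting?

3

Let r[k] be the best obtainable value from length k. For each k, try every first piece i and keep the best of price[i] + r[k−i].
r[1] = 3
r[2] = 9
r[3] = 12  (first piece 1, then r[2]=9)
r[4] = 18  (first piece 2, then r[2]=9)
r[5] = 21  (first piece 1, then r[4]=18)
r[6] = 27  (first piece 2, then r[4]=18)
r[7] = 30  (first piece 1, then r[6]=27)
Maximum revenue is $30.
Now minimize piece count subject to staying optimal: for each k, pieces[k] = 1 + min over i with p[i]+r[k−i]=r[k] of pieces[k−i].
pieces[4] = 1
pieces[5] = 2
pieces[6] = 2
pieces[7] = 3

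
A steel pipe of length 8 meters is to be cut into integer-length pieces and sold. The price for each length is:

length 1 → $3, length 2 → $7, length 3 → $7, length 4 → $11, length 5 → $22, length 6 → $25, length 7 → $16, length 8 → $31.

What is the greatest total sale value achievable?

32

Let R[k] be the best obtainable value from length k. For each k, try every first piece i and keep the best of price[i] + R[k−i].
R[1] = 3
R[2] = 7
R[3] = 10  (first piece 1, then R[2]=7)
R[4] = 14  (first piece 2, then R[2]=7)
R[5] = 22
R[6] = 25  (first piece 1, then R[5]=22)
R[7] = 29  (first piece 2, then R[5]=22)
R[8] = 32  (first piece 1, then R[7]=29)
One optimal cutting: 5 + 2 + 1 → $22 + $7 + $3 = $32.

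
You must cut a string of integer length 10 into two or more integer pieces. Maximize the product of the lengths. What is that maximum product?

36

Fill g[k] for k=2..10: at each k try every first piece i and multiply by the better of (k−i) uncut or g[k−i].
g[2] = 1×max(1,0) = 1×1 = 1
g[3] = max(1×2, 2×1) = 2
g[4] = max(1×3, 2×2, 3×1) = 4
g[5] = max(1×4, 2×3, 3×2, 4×1) = 6
g[6] = max(1×6, 2×4, 3×3, 4×2, 5×1) = 9
g[7] = max(1×9, 2×6, 3×4, 4×3, 5×2, 6×1) = 12
g[8] = max(1×12, 2×9, 3×6, …, 6×2, 7×1) = 18
g[9] = max(1×18, 2×12, 3×9, …, 7×2, 8×1) = 27
g[10] = max(1×27, 2×18, 3×12, …, 8×2, 9×1) = 36
One optimal split: 3 + 3 + 2 + 2; product 3×3×2×2 = 36.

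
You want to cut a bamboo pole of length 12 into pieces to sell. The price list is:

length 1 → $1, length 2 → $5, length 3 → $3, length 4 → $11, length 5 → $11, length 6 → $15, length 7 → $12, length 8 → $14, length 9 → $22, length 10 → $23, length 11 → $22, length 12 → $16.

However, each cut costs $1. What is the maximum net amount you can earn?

Build r[k] bottom-up: r[k] = max over allowed piece i of (p[i] + r[k−i]) − 1 per cut.
r[1] = 1
r[2] = max(1+1-1, 5+0) = 5
r[3] = max(1+5-1, 5+1-1, 3+0) = 5
r[4] = max(1+5-1, 5+5-1, 3+1-1, 11+0) = 11
r[5] = max(1+11-1, 5+5-1, 3+5-1, 11+1-1, 11+0) = 11
r[6] = max(1+11-1, 5+11-1, 3+5-1, 11+5-1, 11+1-1, 15+0) = 15
r[7] = max(1+15-1, 5+11-1, 3+11-1, …, 15+1-1, 12+0) = 15
r[8] = max(1+15-1, 5+15-1, 3+11-1, …, 12+1-1, 14+0) = 21
r[9] = max(1+21-1, 5+15-1, 3+15-1, …, 14+1-1, 22+0) = 22
r[10] = max(1+22-1, 5+21-1, 3+15-1, …, 22+1-1, 23+0) = 25
r[11] = max(1+25-1, 5+22-1, 3+21-1, …, 23+1-1, 22+0) = 26
r[12] = max(1+26-1, 5+25-1, 3+22-1, …, 22+1-1, 16+0) = 31
One optimal plan: pieces 4 + 4 + 4 (2 cuts) → $33 − $2 = $31.

31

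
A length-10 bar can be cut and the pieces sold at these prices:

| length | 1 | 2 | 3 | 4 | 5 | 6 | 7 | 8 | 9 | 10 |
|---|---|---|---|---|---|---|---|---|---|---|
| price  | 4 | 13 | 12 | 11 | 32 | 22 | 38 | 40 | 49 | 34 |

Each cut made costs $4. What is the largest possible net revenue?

Consider every possible first cut. v[k] is the best of p[i]+v[k−i] over all sellable i≤k, charging 4 whenever i<k.
v[1] = 4
v[2] = max(4+4-4, 13+0) = 13
v[3] = max(4+13-4, 13+4-4, 12+0) = 13
v[4] = max(4+13-4, 13+13-4, 12+4-4, 11+0) = 22
v[5] = max(4+22-4, 13+13-4, 12+13-4, 11+4-4, 32+0) = 32
v[6] = max(4+32-4, 13+22-4, 12+13-4, 11+13-4, 32+4-4, 22+0) = 32
v[7] = max(4+32-4, 13+32-4, 12+22-4, …, 22+4-4, 38+0) = 41
v[8] = max(4+41-4, 13+32-4, 12+32-4, …, 38+4-4, 40+0) = 41
v[9] = max(4+41-4, 13+41-4, 12+32-4, …, 40+4-4, 49+0) = 50
v[10] = max(4+50-4, 13+41-4, 12+41-4, …, 49+4-4, 34+0) = 60
One optimal plan: pieces 5 + 5 (1 cut) → $64 − $4 = $60.

60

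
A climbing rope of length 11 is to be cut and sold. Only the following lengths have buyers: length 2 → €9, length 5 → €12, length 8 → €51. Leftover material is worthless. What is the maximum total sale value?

60

Let best[k] be the best obtainable value from length k. For each k, try every first piece i and keep the best of price[i] + best[k−i].
best[1] = 0
best[2] = 9
best[3] = 9
best[4] = 18  (first piece 2, then best[2]=9)
best[5] = 18
best[6] = 27  (first piece 2, then best[4]=18)
best[7] = 27
best[8] = 51
best[9] = 51
best[10] = 60  (first piece 2, then best[8]=51)
best[11] = 60
One optimal cutting: pieces 8 + 2 with 1 meter of scrap → €60.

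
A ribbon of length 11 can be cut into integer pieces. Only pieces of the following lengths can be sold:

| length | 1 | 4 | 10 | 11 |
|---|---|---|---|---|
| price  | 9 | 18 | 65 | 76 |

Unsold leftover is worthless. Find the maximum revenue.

99

Build r[k] bottom-up: r[k] = max over allowed piece i of (p[i] + r[k−i]).
r[1] = 9
r[2] = 18  (first piece 1, then r[1]=9)
r[3] = 27  (first piece 1, then r[2]=18)
r[4] = max(9+27, 18+0) = 36
r[5] = max(9+36, 18+9) = 45
r[6] = max(9+45, 18+18) = 54
r[7] = max(9+54, 18+27) = 63
r[8] = max(9+63, 18+36) = 72
r[9] = max(9+72, 18+45) = 81
r[10] = max(9+81, 18+54, 65+0) = 90
r[11] = max(9+90, 18+63, 65+9, 76+0) = 99
One optimal cutting: 1 + 1 + 1 + 1 + 1 + 1 + 1 + 1 + 1 + 1 + 1 → ¢99.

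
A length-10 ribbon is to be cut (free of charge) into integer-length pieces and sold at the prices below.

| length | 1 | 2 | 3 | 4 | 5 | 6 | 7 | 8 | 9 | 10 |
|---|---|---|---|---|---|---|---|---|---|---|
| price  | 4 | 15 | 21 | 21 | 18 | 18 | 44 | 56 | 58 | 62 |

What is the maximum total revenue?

75

Consider every possible first cut. r[k] is the best of p[i]+r[k−i] over all sellable i≤k.
r[1] = 4
r[2] = 15
r[3] = 21
r[4] = 30  (first piece 2, then r[2]=15)
r[5] = 36  (first piece 2, then r[3]=21)
r[6] = 45  (first piece 2, then r[4]=30)
r[7] = 51  (first piece 2, then r[5]=36)
r[8] = 60  (first piece 2, then r[6]=45)
r[9] = 66  (first piece 2, then r[7]=51)
r[10] = 75  (first piece 2, then r[8]=60)
One optimal cutting: 2 + 2 + 2 + 2 + 2 → ¢15 + ¢15 + ¢15 + ¢15 + ¢15 = ¢75.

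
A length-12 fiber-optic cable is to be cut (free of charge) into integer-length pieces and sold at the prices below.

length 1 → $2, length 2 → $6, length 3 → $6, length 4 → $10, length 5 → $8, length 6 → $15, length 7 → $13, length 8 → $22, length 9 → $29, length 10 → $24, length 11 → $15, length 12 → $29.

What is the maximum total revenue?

37

Consider every possible first cut. v[k] is the best of p[i]+v[k−i] over all sellable i≤k.
v[1] = 2
v[2] = max(2+2, 6+0) = 6
v[3] = max(2+6, 6+2, 6+0) = 8
v[4] = max(2+8, 6+6, 6+2, 10+0) = 12
v[5] = max(2+12, 6+8, 6+6, 10+2, 8+0) = 14
v[6] = max(2+14, 6+12, 6+8, 10+6, 8+2, 15+0) = 18
v[7] = max(2+18, 6+14, 6+12, …, 15+2, 13+0) = 20
v[8] = max(2+20, 6+18, 6+14, …, 13+2, 22+0) = 24
v[9] = max(2+24, 6+20, 6+18, …, 22+2, 29+0) = 29
v[10] = max(2+29, 6+24, 6+20, …, 29+2, 24+0) = 31
v[11] = max(2+31, 6+29, 6+24, …, 24+2, 15+0) = 35
v[12] = max(2+35, 6+31, 6+29, …, 15+2, 29+0) = 37
One optimal cutting: 9 + 2 + 1 → $29 + $6 + $2 = $37.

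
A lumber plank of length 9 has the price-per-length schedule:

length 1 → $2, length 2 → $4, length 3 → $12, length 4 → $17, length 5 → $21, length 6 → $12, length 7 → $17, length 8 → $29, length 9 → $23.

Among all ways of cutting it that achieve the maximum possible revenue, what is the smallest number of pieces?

2

Build r[k] bottom-up: r[k] = max over allowed piece i of (p[i] + r[k−i]).
r[1] = 2
r[2] = 4  (first piece 1, then r[1]=2)
r[3] = 12
r[4] = 17
r[5] = 21
r[6] = 24  (first piece 3, then r[3]=12)
r[7] = 29  (first piece 3, then r[4]=17)
r[8] = 34  (first piece 4, then r[4]=17)
r[9] = 38  (first piece 4, then r[5]=21)
Maximum revenue is $38.
Now minimize piece count subject to staying optimal: for each k, pieces[k] = 1 + min over i with p[i]+r[k−i]=r[k] of pieces[k−i].
pieces[6] = 2
pieces[7] = 2
pieces[8] = 2
pieces[9] = 2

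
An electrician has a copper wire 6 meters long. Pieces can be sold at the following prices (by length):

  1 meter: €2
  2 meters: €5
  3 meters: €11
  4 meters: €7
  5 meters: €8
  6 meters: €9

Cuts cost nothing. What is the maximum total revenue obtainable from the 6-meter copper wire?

22

Consider every possible first cut. best[k] is the best of p[i]+best[k−i] over all sellable i≤k.
best[1] = 2
best[2] = max(2+2, 5+0) = 5
best[3] = max(2+5, 5+2, 11+0) = 11
best[4] = max(2+11, 5+5, 11+2, 7+0) = 13
best[5] = max(2+13, 5+11, 11+5, 7+2, 8+0) = 16
best[6] = max(2+16, 5+13, 11+11, 7+5, 8+2, 9+0) = 22
One optimal cutting: 3 + 3 → €11 + €11 = €22.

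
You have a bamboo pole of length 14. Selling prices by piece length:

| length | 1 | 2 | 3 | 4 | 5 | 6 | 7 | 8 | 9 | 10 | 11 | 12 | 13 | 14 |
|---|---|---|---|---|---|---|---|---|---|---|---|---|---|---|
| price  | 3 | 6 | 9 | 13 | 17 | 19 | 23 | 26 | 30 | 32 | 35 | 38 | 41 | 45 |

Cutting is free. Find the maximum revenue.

47

Let r[k] be the best obtainable value from length k. For each k, try every first piece i and keep the best of price[i] + r[k−i].
r[1] = 3
r[2] = max(3+3, 6+0) = 6
r[3] = max(3+6, 6+3, 9+0) = 9
r[4] = max(3+9, 6+6, 9+3, 13+0) = 13
r[5] = max(3+13, 6+9, 9+6, 13+3, 17+0) = 17
r[6] = max(3+17, 6+13, 9+9, 13+6, 17+3, 19+0) = 20
r[7] = max(3+20, 6+17, 9+13, …, 19+3, 23+0) = 23
r[8] = max(3+23, 6+20, 9+17, …, 23+3, 26+0) = 26
r[9] = max(3+26, 6+23, 9+20, …, 26+3, 30+0) = 30
r[10] = max(3+30, 6+26, 9+23, …, 30+3, 32+0) = 34
r[11] = max(3+34, 6+30, 9+26, …, 32+3, 35+0) = 37
r[12] = max(3+37, 6+34, 9+30, …, 35+3, 38+0) = 40
r[13] = max(3+40, 6+37, 9+34, …, 38+3, 41+0) = 43
r[14] = max(3+43, 6+40, 9+37, …, 41+3, 45+0) = 47
One optimal cutting: 5 + 5 + 4 → $17 + $17 + $13 = $47.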